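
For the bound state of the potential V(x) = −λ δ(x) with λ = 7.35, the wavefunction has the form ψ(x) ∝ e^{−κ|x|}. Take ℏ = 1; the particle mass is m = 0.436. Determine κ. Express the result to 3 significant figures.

κ = 3.20

Integrate −(ℏ²/2m)ψ'' − λδ(x)ψ = Eψ from −ε to +ε: the ψ'' term gives ψ'(0⁺) − ψ'(0⁻) and the δ term gives −(2mλ/ℏ²)ψ(0).
With ψ ∝ e^{−κ|x|} this yields −2κ = −2mλ/ℏ², so κ = mλ/ℏ² = 3.205.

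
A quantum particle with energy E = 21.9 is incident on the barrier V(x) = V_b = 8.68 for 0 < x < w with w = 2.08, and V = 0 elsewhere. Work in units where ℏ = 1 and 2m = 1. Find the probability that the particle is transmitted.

Above the barrier the interior wavenumber is k₂ = √(2m(E − V_b))/ℏ = 3.636, giving phase k₂w = 7.563.
Matching at both interfaces gives T⁻¹ = 1 + V_b² sin²(k₂w) / [4E(E − V_b)] = 1.060, hence T = 0.944.

T = 0.944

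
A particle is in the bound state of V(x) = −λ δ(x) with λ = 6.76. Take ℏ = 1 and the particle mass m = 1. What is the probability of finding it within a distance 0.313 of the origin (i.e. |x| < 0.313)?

The normalised bound state is ψ = √κ e^{−κ|x|} with κ = mλ/ℏ² = 6.760.
P(|x| < d) = ∫_{−d}^{d} κ e^{−2κ|x|} dx = 1 − e^{−2κd} = 1 − e^{−4.232} = 0.9855.

P = 0.985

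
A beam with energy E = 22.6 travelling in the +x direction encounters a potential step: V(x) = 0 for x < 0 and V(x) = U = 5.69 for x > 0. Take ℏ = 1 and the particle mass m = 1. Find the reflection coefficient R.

R = 0.00524

The wavenumbers are k₁ = √(2mE)/ℏ = 6.723 on the left and k₂ = √(2m(E − U))/ℏ = 5.815 on the right.
Matching ψ and ψ′ at x = 0 gives r = (k₁ − k₂)/(k₁ + k₂), so R = r² = 0.005239 and T = 1 − R = 0.9948.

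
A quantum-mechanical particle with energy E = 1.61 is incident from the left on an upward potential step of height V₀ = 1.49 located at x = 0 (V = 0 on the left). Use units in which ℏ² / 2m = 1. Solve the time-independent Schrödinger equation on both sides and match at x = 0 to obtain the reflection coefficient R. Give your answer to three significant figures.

On each side the TISE gives plane waves with k = √(2m(E − V))/ℏ: k₁ = √(2·½·1.61) = 1.269, k₂ = √(2·½·0.12) = 0.3464.
Matching ψ and ψ′ at x = 0 gives r = (k₁ − k₂)/(k₁ + k₂), so R = r² = 0.3261 and T = 1 − R = 0.6739.

R = 0.326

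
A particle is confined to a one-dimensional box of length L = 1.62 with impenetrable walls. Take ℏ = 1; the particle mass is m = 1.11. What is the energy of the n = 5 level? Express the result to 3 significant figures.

Requiring ψ(0) = ψ(L) = 0 quantises k = nπ/L, hence E_n = ℏ²k²/2m = n²π²ℏ²/(2mL²).
E_5 = 5² × π² / (2 × 1.11 × 1.62²) = 42.35.

E = 42.4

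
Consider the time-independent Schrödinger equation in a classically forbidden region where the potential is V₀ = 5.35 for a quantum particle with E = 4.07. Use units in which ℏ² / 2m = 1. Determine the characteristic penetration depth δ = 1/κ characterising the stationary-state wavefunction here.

Since E < V₀ the TISE in this region is ψ'' = κ²ψ with κ = √(2m(V₀ − E))/ℏ.
κ = √(2 × 0.5 × 1.28) = 1.131. The penetration depth is δ = 1/κ = 0.884.

δ = 0.884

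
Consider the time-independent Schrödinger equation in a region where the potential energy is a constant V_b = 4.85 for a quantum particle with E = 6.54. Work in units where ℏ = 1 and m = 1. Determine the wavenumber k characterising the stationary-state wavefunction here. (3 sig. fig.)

With E > V_b the solution is oscillatory, ψ ∝ e^{±ikx} with k = √(2m(E − V_b))/ℏ.
k = √(2 × 1 × 1.69) = 1.838.

k = 1.84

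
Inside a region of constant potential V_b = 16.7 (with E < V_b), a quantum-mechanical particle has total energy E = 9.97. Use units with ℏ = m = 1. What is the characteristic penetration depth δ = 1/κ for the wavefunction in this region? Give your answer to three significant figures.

Since E < V_b the TISE in this region is ψ'' = κ²ψ with κ = √(2m(V_b − E))/ℏ.
κ = √(2 × 1 × 6.73) = 3.669. The penetration depth is δ = 1/κ = 0.273.

δ = 0.273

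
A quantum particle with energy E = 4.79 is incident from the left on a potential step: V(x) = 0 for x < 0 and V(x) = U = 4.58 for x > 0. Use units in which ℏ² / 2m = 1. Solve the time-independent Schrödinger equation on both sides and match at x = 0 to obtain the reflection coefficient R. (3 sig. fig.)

On each side the TISE gives plane waves with k = √(2m(E − V))/ℏ: k₁ = √(2·½·4.79) = 2.189, k₂ = √(2·½·0.21) = 0.4583.
Continuity of ψ and ψ′ at the step yields the reflection amplitude r = (k₁ − k₂)/(k₁ + k₂) = 0.6537; thus R = |r|² = 0.4274, T = 0.5726.

R = 0.427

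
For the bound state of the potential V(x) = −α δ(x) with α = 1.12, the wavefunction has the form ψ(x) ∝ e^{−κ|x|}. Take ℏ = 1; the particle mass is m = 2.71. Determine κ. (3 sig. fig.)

κ = 3.04

Integrate −(ℏ²/2m)ψ'' − αδ(x)ψ = Eψ from −ε to +ε: the ψ'' term gives ψ'(0⁺) − ψ'(0⁻) and the δ term gives −(2mα/ℏ²)ψ(0).
With ψ ∝ e^{−κ|x|} this yields −2κ = −2mα/ℏ², so κ = mα/ℏ² = 3.035.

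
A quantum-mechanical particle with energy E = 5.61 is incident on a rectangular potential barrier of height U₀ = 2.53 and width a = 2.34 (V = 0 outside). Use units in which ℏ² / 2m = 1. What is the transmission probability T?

T = 0.941

E > U₀: inside the barrier k₂ = √(2m(E − U₀))/ℏ = 1.755, k₂a = 4.107.
Matching at both interfaces gives T⁻¹ = 1 + U₀² sin²(k₂a) / [4E(E − U₀)] = 1.063, hence T = 0.941.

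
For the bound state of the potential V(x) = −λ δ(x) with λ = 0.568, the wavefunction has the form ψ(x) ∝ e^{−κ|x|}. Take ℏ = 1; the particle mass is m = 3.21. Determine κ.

κ = 1.82

Integrate −(ℏ²/2m)ψ'' − λδ(x)ψ = Eψ from −ε to +ε: the ψ'' term gives ψ'(0⁺) − ψ'(0⁻) and the δ term gives −(2mλ/ℏ²)ψ(0).
With ψ ∝ e^{−κ|x|} this yields −2κ = −2mλ/ℏ², so κ = mλ/ℏ² = 1.823.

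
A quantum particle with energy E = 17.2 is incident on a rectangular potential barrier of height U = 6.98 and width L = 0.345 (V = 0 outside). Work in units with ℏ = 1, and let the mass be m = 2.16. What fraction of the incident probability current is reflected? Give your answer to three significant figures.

R = 0.0376

Above the barrier the interior wavenumber is k₂ = √(2m(E − U))/ℏ = 6.645, giving phase k₂L = 2.292.
T = [1 + U² sin²(k₂L) / (4E(E − U))]⁻¹ = 1/1.039 = 0.962.
R = 1 − T = 0.0376.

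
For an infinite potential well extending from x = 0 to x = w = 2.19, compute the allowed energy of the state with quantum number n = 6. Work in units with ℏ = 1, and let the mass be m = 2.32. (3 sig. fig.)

E = 16.0

Requiring ψ(0) = ψ(w) = 0 quantises k = nπ/w, hence E_n = ℏ²k²/2m = n²π²ℏ²/(2mw²).
E_6 = 6² × π² / (2 × 2.32 × 2.19²) = 15.97.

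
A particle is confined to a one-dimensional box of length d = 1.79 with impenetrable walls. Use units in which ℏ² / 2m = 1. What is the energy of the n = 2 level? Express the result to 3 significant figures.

E = 12.3

The infinite-well eigenfunctions ψ_n = √(2/d) sin(nπx/d) vanish at both walls, giving E_n = n²π²ℏ²/(2md²).
E_2 = 2² × π² / (2 × 0.5 × 1.79²) = 12.32.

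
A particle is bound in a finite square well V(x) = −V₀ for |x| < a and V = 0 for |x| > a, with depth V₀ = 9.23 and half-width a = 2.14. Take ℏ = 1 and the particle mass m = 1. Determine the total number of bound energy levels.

N = 6

The dimensionless depth is z₀ = a√(2mV₀)/ℏ = 2.14 × √(18.46) = 9.195.
A new bound state (alternating even/odd) appears each time z₀ passes a multiple of π/2, so N = ⌊2z₀/π⌋ + 1 = ⌊5.853⌋ + 1 = 6.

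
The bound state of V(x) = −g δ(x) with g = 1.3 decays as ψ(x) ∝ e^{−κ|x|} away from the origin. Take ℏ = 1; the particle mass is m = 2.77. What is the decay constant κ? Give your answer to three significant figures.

κ = 3.60

Integrating the TISE across x = 0 gives the cusp condition ψ'(0⁺) − ψ'(0⁻) = −(2mg/ℏ²)ψ(0).
With ψ ∝ e^{−κ|x|} this yields −2κ = −2mg/ℏ², so κ = mg/ℏ² = 3.601.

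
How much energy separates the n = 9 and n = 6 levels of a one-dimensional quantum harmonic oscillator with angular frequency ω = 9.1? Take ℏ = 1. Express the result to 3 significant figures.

E_n = ℏω(n + ½), so ΔE = (9 − 6) ℏω = 3 × 9.1 = 27.30.

ΔE = 27.3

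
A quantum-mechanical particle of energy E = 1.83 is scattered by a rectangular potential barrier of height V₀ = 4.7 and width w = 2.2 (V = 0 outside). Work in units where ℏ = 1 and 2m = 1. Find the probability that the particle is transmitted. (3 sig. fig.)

T = 0.00220

Since E < V₀ the interior solution is evanescent with decay constant κ = √(2m(V₀ − E))/ℏ = 1.694.
κw = 3.727, sinh(κw) = 20.77.
Matching ψ, ψ′ at both faces gives T = [1 + V₀² sinh²(κw) / (4E(V₀ − E))]⁻¹ = 1/454.4 = 0.00220.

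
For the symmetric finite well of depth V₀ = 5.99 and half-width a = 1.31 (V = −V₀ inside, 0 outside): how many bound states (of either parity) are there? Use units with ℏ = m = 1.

Define the well-strength parameter z₀ = (a/ℏ)√(2mV₀) = 1.31 × √(2·1·5.99) = 4.534.
The even/odd transcendental equations gain one root per π/2 in z₀, giving N = 1 + ⌊2z₀/π⌋ = 1 + ⌊2.887⌋ = 3.

N = 3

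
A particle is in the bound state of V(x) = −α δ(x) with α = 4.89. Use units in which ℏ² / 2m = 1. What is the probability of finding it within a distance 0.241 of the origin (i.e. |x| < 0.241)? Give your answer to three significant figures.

P = 0.692

The normalised bound state is ψ = √κ e^{−κ|x|} with κ = mα/ℏ² = 2.445.
P(|x| < d) = ∫_{−d}^{d} κ e^{−2κ|x|} dx = 1 − e^{−2κd} = 1 − e^{−1.178} = 0.6923.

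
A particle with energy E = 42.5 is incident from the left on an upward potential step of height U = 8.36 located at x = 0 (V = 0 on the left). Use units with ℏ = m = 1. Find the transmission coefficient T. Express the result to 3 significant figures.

The wavenumbers are k₁ = √(2mE)/ℏ = 9.220 on the left and k₂ = √(2m(E − U))/ℏ = 8.263 on the right.
Matching ψ and ψ′ at x = 0 gives r = (k₁ − k₂)/(k₁ + k₂), so R = r² = 0.002993 and T = 1 − R = 0.9970.

T = 0.997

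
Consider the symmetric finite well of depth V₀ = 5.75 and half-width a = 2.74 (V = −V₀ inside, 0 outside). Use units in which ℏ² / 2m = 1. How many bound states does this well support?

Define the well-strength parameter z₀ = (a/ℏ)√(2mV₀) = 2.74 × √(2·0.5·5.75) = 6.570.
The even/odd transcendental equations gain one root per π/2 in z₀, giving N = 1 + ⌊2z₀/π⌋ = 1 + ⌊4.183⌋ = 5.

N = 5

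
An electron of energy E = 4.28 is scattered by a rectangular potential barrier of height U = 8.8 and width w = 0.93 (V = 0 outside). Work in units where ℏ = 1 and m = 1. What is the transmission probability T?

E < U: inside the barrier ψ ∝ e^{±κx} with κ = √(2m(U − E))/ℏ = 3.007.
κw = 2.796, sinh(κw) = 8.161.
Matching ψ, ψ′ at both faces gives T = [1 + U² sinh²(κw) / (4E(U − E))]⁻¹ = 1/67.64 = 0.0148.

T = 0.0148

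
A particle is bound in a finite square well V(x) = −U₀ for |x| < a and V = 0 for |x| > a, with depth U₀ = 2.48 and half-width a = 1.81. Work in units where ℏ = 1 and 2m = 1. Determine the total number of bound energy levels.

Define the well-strength parameter z₀ = (a/ℏ)√(2mU₀) = 1.81 × √(2·0.5·2.48) = 2.850.
A new bound state (alternating even/odd) appears each time z₀ passes a multiple of π/2, so N = ⌊2z₀/π⌋ + 1 = ⌊1.815⌋ + 1 = 2.

N = 2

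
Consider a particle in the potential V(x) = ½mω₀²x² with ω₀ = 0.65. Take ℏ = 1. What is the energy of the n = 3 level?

The oscillator eigenvalues are E_n = ℏω₀(n + ½), so E_3 = 0.65 × 3.5 = 2.275.

E = 2.28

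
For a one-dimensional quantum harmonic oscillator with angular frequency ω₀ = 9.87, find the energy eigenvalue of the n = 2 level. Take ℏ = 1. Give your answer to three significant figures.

Using E_n = (n + ½)ℏω₀: E_2 = 2.5 × 9.87 = 24.68.

E = 24.7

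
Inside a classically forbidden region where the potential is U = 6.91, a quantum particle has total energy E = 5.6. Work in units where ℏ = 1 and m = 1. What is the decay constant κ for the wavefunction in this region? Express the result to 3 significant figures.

κ = 1.62

Since E < U the TISE in this region is ψ'' = κ²ψ with κ = √(2m(U − E))/ℏ.
κ = √(2 × 1 × 1.31) = 1.619.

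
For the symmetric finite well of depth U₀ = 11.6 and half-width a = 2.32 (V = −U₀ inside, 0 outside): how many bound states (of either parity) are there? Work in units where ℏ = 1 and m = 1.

N = 8

The dimensionless depth is z₀ = a√(2mU₀)/ℏ = 2.32 × √(23.20) = 11.17.
A new bound state (alternating even/odd) appears each time z₀ passes a multiple of π/2, so N = ⌊2z₀/π⌋ + 1 = ⌊7.114⌋ + 1 = 8.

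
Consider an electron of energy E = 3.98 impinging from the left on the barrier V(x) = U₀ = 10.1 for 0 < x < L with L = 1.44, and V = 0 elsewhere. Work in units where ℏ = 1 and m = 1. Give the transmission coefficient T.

T = 0.000161

Since E < U₀ the interior solution is evanescent with decay constant κ = √(2m(U₀ − E))/ℏ = 3.499.
κL = 5.038, sinh(κL) = 77.07.
The exact tunnelling result is T⁻¹ = 1 + U₀² sinh²(κL) / [4E(U₀ − E)] = 6220, so T = 0.000161.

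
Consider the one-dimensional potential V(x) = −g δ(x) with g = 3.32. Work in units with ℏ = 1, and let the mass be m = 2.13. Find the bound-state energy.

The bound state is ψ(x) = √κ e^{−κ|x|}. The derivative jump ψ'(0⁺) − ψ'(0⁻) = −(2mg/ℏ²)ψ(0) fixes κ = mg/ℏ² = 7.072.
Then E = −ℏ²κ²/(2m) = −mg²/(2ℏ²) = -11.74.

E = -11.7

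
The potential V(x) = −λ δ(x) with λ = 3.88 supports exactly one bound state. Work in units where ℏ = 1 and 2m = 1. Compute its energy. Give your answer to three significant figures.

The bound state is ψ(x) = √κ e^{−κ|x|}. The derivative jump ψ'(0⁺) − ψ'(0⁻) = −(2mλ/ℏ²)ψ(0) fixes κ = mλ/ℏ² = 1.940.
Then E = −ℏ²κ²/(2m) = −mλ²/(2ℏ²) = -3.764.

E = -3.76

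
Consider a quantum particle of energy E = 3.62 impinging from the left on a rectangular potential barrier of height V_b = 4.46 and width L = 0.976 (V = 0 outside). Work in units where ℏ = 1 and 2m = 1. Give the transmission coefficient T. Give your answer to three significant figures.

E < V_b: inside the barrier ψ ∝ e^{±κx} with κ = √(2m(V_b − E))/ℏ = 0.9165.
κL = 0.8945, sinh(κL) = 1.019.
The exact tunnelling result is T⁻¹ = 1 + V_b² sinh²(κL) / [4E(V_b − E)] = 2.697, so T = 0.371.

T = 0.371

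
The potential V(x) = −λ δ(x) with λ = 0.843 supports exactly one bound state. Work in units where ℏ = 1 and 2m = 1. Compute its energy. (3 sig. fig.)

E = -0.178

For x ≠ 0 the bound state is ψ ∝ e^{−κ|x|}; integrating the TISE across the delta gives the cusp condition 2κ = 2mλ/ℏ², so κ = 0.4215.
Then E = −ℏ²κ²/(2m) = −mλ²/(2ℏ²) = -0.1777.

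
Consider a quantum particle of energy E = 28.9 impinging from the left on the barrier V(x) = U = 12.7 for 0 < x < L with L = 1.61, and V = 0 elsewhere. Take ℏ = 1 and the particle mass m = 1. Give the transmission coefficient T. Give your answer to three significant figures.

E > U: inside the barrier k₂ = √(2m(E − U))/ℏ = 5.692, k₂L = 9.164.
T = [1 + U² sin²(k₂L) / (4E(E − U))]⁻¹ = 1/1.006 = 0.994.

T = 0.994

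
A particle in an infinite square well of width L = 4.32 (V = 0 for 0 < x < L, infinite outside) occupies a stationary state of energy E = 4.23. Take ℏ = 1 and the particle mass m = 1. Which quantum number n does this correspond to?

n = 4

For an infinite well E_n = n²π²ℏ²/(2mL²), so n = (L/πℏ)√(2mE).
n = (4.32/π) × √(2 × 1 × 4.23) = 4.000 → n = 4.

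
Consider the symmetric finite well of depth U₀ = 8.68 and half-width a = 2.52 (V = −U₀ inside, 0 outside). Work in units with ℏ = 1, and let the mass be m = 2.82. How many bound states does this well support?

Define the well-strength parameter z₀ = (a/ℏ)√(2mU₀) = 2.52 × √(2·2.82·8.68) = 17.63.
The even/odd transcendental equations gain one root per π/2 in z₀, giving N = 1 + ⌊2z₀/π⌋ = 1 + ⌊11.22⌋ = 12.

N = 12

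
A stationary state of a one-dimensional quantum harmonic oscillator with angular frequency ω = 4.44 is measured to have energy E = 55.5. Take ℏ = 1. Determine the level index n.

Invert E_n = (n + ½)ℏω: n = E/ℏω − ½ = 12.000, so n = 12.

n = 12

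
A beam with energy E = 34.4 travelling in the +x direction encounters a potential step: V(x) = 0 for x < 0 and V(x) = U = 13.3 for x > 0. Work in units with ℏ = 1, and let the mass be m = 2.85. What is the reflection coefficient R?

The wavenumbers are k₁ = √(2mE)/ℏ = 14.00 on the left and k₂ = √(2m(E − U))/ℏ = 10.97 on the right.
Matching ψ and ψ′ at x = 0 gives r = (k₁ − k₂)/(k₁ + k₂), so R = r² = 0.01478 and T = 1 − R = 0.9852.

R = 0.0148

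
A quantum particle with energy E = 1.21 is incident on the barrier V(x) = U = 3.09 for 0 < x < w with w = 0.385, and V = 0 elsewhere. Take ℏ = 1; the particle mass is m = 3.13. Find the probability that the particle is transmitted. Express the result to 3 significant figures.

T = 0.239

Since E < U the interior solution is evanescent with decay constant κ = √(2m(U − E))/ℏ = 3.431.
κw = 1.321, sinh(κw) = 1.740.
Matching ψ, ψ′ at both faces gives T = [1 + U² sinh²(κw) / (4E(U − E))]⁻¹ = 1/4.176 = 0.239.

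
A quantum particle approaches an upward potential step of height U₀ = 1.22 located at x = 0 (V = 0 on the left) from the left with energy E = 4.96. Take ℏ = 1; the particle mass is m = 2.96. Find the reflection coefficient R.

The wavenumbers are k₁ = √(2mE)/ℏ = 5.419 on the left and k₂ = √(2m(E − U₀))/ℏ = 4.705 on the right.
Matching ψ and ψ′ at x = 0 gives r = (k₁ − k₂)/(k₁ + k₂), so R = r² = 0.004965 and T = 1 − R = 0.9950.

R = 0.00497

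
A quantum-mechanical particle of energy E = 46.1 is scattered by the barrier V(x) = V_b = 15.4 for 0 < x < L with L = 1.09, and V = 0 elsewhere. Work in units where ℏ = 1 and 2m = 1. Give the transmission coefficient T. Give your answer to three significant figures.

Above the barrier the interior wavenumber is k₂ = √(2m(E − V_b))/ℏ = 5.541, giving phase k₂L = 6.039.
T = [1 + V_b² sin²(k₂L) / (4E(E − V_b))]⁻¹ = 1/1.002 = 0.998.

T = 0.998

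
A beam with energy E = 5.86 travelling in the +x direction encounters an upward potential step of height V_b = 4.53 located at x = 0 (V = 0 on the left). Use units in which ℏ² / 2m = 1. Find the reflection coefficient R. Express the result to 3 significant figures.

R = 0.126

On each side the TISE gives plane waves with k = √(2m(E − V))/ℏ: k₁ = √(2·½·5.86) = 2.421, k₂ = √(2·½·1.33) = 1.153.
Continuity of ψ and ψ′ at the step yields the reflection amplitude r = (k₁ − k₂)/(k₁ + k₂) = 0.3546; thus R = |r|² = 0.1258, T = 0.8742.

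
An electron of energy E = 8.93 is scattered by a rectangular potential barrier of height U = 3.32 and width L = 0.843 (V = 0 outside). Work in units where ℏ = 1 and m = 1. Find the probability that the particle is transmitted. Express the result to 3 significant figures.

T = 0.995

Above the barrier the interior wavenumber is k₂ = √(2m(E − U))/ℏ = 3.350, giving phase k₂L = 2.824.
T = [1 + U² sin²(k₂L) / (4E(E − U))]⁻¹ = 1/1.005 = 0.995.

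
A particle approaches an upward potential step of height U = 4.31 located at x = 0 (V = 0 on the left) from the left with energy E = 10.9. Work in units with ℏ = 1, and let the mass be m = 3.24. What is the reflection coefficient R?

The wavenumbers are k₁ = √(2mE)/ℏ = 8.404 on the left and k₂ = √(2m(E − U))/ℏ = 6.535 on the right.
Matching ψ and ψ′ at x = 0 gives r = (k₁ − k₂)/(k₁ + k₂), so R = r² = 0.01566 and T = 1 − R = 0.9843.

R = 0.0157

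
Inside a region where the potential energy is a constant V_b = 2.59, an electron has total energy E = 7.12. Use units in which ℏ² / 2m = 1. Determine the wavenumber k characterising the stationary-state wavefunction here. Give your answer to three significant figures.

k = 2.13

With E > V_b the solution is oscillatory, ψ ∝ e^{±ikx} with k = √(2m(E − V_b))/ℏ.
k = √(2 × 0.5 × 4.53) = 2.128.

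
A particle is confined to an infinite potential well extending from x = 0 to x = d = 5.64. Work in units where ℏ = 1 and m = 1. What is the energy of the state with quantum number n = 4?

The infinite-well eigenfunctions ψ_n = √(2/d) sin(nπx/d) vanish at both walls, giving E_n = n²π²ℏ²/(2md²).
E_4 = 4² × π² / (2 × 1 × 5.64²) = 2.482.

E = 2.48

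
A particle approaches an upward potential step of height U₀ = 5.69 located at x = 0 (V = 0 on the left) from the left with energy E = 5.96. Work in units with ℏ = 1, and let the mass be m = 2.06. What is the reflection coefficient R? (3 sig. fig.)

The wavenumbers are k₁ = √(2mE)/ℏ = 4.955 on the left and k₂ = √(2m(E − U₀))/ℏ = 1.055 on the right.
Matching ψ and ψ′ at x = 0 gives r = (k₁ − k₂)/(k₁ + k₂), so R = r² = 0.4212 and T = 1 − R = 0.5788.

R = 0.421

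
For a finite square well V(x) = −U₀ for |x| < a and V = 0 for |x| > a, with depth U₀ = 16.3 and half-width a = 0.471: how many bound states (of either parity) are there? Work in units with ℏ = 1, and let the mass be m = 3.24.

N = 4

The dimensionless depth is z₀ = a√(2mU₀)/ℏ = 0.471 × √(105.6) = 4.841.
A new bound state (alternating even/odd) appears each time z₀ passes a multiple of π/2, so N = ⌊2z₀/π⌋ + 1 = ⌊3.082⌋ + 1 = 4.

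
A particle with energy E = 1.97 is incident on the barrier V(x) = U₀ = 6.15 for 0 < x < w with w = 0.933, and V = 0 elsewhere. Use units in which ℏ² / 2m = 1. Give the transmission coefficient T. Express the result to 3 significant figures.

T = 0.0743

Since E < U₀ the interior solution is evanescent with decay constant κ = √(2m(U₀ − E))/ℏ = 2.045.
κw = 1.908, sinh(κw) = 3.294.
Matching ψ, ψ′ at both faces gives T = [1 + U₀² sinh²(κw) / (4E(U₀ − E))]⁻¹ = 1/13.46 = 0.0743.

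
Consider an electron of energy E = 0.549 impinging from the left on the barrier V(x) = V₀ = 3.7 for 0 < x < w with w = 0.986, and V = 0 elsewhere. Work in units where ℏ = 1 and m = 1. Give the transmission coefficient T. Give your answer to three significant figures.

T = 0.0143

E < V₀: inside the barrier ψ ∝ e^{±κx} with κ = √(2m(V₀ − E))/ℏ = 2.510.
κw = 2.475, sinh(κw) = 5.900.
Matching ψ, ψ′ at both faces gives T = [1 + V₀² sinh²(κw) / (4E(V₀ − E))]⁻¹ = 1/69.87 = 0.0143.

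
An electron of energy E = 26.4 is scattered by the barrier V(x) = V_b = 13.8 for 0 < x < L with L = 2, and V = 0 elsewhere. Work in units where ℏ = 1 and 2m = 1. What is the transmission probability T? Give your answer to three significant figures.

Above the barrier the interior wavenumber is k₂ = √(2m(E − V_b))/ℏ = 3.550, giving phase k₂L = 7.099.
Matching at both interfaces gives T⁻¹ = 1 + V_b² sin²(k₂L) / [4E(E − V_b)] = 1.076, hence T = 0.929.

T = 0.929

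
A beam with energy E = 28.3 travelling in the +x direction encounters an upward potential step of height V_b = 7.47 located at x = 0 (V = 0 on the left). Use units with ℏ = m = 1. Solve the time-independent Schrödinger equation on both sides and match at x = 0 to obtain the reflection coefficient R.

R = 0.00585

On each side the TISE gives plane waves with k = √(2m(E − V))/ℏ: k₁ = √(2·1·28.3) = 7.523, k₂ = √(2·1·20.83) = 6.454.
Continuity of ψ and ψ′ at the step yields the reflection amplitude r = (k₁ − k₂)/(k₁ + k₂) = 0.07647; thus R = |r|² = 0.005847, T = 0.9942.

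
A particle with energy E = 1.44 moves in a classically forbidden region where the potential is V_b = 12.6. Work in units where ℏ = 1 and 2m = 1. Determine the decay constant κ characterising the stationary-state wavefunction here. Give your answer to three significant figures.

Since E < V_b the TISE in this region is ψ'' = κ²ψ with κ = √(2m(V_b − E))/ℏ.
κ = √(2 × 0.5 × 11.16) = 3.341.

κ = 3.34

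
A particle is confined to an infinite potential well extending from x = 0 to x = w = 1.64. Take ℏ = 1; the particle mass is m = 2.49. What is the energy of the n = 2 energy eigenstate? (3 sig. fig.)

Requiring ψ(0) = ψ(w) = 0 quantises k = nπ/w, hence E_n = ℏ²k²/2m = n²π²ℏ²/(2mw²).
E_2 = 2² × π² / (2 × 2.49 × 1.64²) = 2.947.

E = 2.95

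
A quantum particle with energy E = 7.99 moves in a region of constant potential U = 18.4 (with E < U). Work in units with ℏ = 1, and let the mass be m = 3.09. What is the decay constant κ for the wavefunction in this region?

κ = 8.02

Since E < U the TISE in this region is ψ'' = κ²ψ with κ = √(2m(U − E))/ℏ.
κ = √(2 × 3.09 × 10.41) = 8.021.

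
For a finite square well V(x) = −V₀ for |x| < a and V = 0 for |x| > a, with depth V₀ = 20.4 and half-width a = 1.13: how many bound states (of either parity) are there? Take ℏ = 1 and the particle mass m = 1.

The dimensionless depth is z₀ = a√(2mV₀)/ℏ = 1.13 × √(40.80) = 7.218.
A new bound state (alternating even/odd) appears each time z₀ passes a multiple of π/2, so N = ⌊2z₀/π⌋ + 1 = ⌊4.595⌋ + 1 = 5.

N = 5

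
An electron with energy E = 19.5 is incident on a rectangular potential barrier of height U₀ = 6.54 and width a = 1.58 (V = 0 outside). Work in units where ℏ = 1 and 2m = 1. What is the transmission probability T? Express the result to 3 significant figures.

Above the barrier the interior wavenumber is k₂ = √(2m(E − U₀))/ℏ = 3.600, giving phase k₂a = 5.688.
Matching at both interfaces gives T⁻¹ = 1 + U₀² sin²(k₂a) / [4E(E − U₀)] = 1.013, hence T = 0.987.

T = 0.987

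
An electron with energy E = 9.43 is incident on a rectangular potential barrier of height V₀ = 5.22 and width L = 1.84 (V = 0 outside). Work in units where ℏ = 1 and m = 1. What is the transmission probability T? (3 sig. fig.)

T = 0.899

Above the barrier the interior wavenumber is k₂ = √(2m(E − V₀))/ℏ = 2.902, giving phase k₂L = 5.339.
Matching at both interfaces gives T⁻¹ = 1 + V₀² sin²(k₂L) / [4E(E − V₀)] = 1.113, hence T = 0.899.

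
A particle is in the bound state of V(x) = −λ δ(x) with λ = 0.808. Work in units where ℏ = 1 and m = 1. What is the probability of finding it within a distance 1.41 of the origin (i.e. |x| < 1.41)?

P = 0.898

The normalised bound state is ψ = √κ e^{−κ|x|} with κ = mλ/ℏ² = 0.8080.
P(|x| < d) = ∫_{−d}^{d} κ e^{−2κ|x|} dx = 1 − e^{−2κd} = 1 − e^{−2.279} = 0.8976.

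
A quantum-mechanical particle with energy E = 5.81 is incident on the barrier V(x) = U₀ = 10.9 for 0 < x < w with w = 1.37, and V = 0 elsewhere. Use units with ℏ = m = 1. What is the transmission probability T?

E < U₀: inside the barrier ψ ∝ e^{±κx} with κ = √(2m(U₀ − E))/ℏ = 3.191.
κw = 4.371, sinh(κw) = 39.56.
Matching ψ, ψ′ at both faces gives T = [1 + U₀² sinh²(κw) / (4E(U₀ − E))]⁻¹ = 1/1573 = 0.000636.

T = 0.000636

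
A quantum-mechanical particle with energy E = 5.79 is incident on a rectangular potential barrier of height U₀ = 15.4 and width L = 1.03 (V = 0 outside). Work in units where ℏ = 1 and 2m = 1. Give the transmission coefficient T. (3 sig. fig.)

T = 0.00631

E < U₀: inside the barrier ψ ∝ e^{±κx} with κ = √(2m(U₀ − E))/ℏ = 3.100.
κL = 3.193, sinh(κL) = 12.16.
Matching ψ, ψ′ at both faces gives T = [1 + U₀² sinh²(κL) / (4E(U₀ − E))]⁻¹ = 1/158.6 = 0.00631.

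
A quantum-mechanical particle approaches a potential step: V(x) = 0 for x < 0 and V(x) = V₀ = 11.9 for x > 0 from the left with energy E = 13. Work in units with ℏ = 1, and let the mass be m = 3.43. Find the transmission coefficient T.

On each side the TISE gives plane waves with k = √(2m(E − V))/ℏ: k₁ = √(2·3.43·13) = 9.444, k₂ = √(2·3.43·1.1) = 2.747.
Matching ψ and ψ′ at x = 0 gives r = (k₁ − k₂)/(k₁ + k₂), so R = r² = 0.3018 and T = 1 − R = 0.6982.

T = 0.698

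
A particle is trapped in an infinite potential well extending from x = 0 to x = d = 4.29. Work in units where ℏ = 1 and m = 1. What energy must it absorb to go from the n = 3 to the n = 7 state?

E_n = n²π²ℏ²/(2md²), so ΔE = (7² − 3²) π²ℏ²/(2md²).
ΔE = 40 × π² / (2 × 1 × 4.29²) = 10.73.

ΔE = 10.7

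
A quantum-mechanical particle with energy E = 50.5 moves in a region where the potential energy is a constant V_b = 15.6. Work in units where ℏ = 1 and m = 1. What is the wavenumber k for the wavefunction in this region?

k = 8.35

With E > V_b the solution is oscillatory, ψ ∝ e^{±ikx} with k = √(2m(E − V_b))/ℏ.
k = √(2 × 1 × 34.9) = 8.355.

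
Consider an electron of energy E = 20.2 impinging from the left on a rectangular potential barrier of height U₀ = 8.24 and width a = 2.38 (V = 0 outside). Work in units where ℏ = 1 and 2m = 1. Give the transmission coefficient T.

E > U₀: inside the barrier k₂ = √(2m(E − U₀))/ℏ = 3.458, k₂a = 8.231.
Matching at both interfaces gives T⁻¹ = 1 + U₀² sin²(k₂a) / [4E(E − U₀)] = 1.061, hence T = 0.943.

T = 0.943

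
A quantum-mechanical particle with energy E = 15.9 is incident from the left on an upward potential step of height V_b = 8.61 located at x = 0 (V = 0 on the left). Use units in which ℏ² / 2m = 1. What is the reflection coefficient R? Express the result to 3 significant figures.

The wavenumbers are k₁ = √(2mE)/ℏ = 3.987 on the left and k₂ = √(2m(E − V_b))/ℏ = 2.700 on the right.
Matching ψ and ψ′ at x = 0 gives r = (k₁ − k₂)/(k₁ + k₂), so R = r² = 0.03706 and T = 1 − R = 0.9629.

R = 0.0371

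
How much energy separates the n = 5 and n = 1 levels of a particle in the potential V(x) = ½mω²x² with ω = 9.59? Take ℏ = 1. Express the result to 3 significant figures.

E_n = ℏω(n + ½), so ΔE = (5 − 1) ℏω = 4 × 9.59 = 38.36.

ΔE = 38.4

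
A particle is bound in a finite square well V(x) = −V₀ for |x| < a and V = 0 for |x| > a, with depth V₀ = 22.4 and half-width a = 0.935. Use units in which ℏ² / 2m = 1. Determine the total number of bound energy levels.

The dimensionless depth is z₀ = a√(2mV₀)/ℏ = 0.935 × √(22.40) = 4.425.
The even/odd transcendental equations gain one root per π/2 in z₀, giving N = 1 + ⌊2z₀/π⌋ = 1 + ⌊2.817⌋ = 3.

N = 3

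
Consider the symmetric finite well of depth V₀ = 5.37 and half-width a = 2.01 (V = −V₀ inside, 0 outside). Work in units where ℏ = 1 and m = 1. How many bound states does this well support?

The dimensionless depth is z₀ = a√(2mV₀)/ℏ = 2.01 × √(10.74) = 6.587.
The even/odd transcendental equations gain one root per π/2 in z₀, giving N = 1 + ⌊2z₀/π⌋ = 1 + ⌊4.194⌋ = 5.

N = 5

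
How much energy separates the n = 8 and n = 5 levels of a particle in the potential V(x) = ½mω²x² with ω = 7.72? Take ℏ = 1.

ΔE = 23.2

E_n = ℏω(n + ½), so ΔE = (8 − 5) ℏω = 3 × 7.72 = 23.16.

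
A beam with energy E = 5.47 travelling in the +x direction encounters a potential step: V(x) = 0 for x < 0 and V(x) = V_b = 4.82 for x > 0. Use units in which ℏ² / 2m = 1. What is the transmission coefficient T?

T = 0.763

On each side the TISE gives plane waves with k = √(2m(E − V))/ℏ: k₁ = √(2·½·5.47) = 2.339, k₂ = √(2·½·0.65) = 0.8062.
Continuity of ψ and ψ′ at the step yields the reflection amplitude r = (k₁ − k₂)/(k₁ + k₂) = 0.4873; thus R = |r|² = 0.2375, T = 0.7625.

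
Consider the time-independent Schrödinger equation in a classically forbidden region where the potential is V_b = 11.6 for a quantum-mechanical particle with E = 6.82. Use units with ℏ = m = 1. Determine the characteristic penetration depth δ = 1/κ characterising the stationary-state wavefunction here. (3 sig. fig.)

δ = 0.323

Since E < V_b the TISE in this region is ψ'' = κ²ψ with κ = √(2m(V_b − E))/ℏ.
κ = √(2 × 1 × 4.78) = 3.092. The penetration depth is δ = 1/κ = 0.323.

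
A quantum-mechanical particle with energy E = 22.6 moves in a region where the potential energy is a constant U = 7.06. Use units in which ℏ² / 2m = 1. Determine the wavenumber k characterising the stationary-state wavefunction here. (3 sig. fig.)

k = 3.94

With E > U the solution is oscillatory, ψ ∝ e^{±ikx} with k = √(2m(E − U))/ℏ.
k = √(2 × 0.5 × 15.54) = 3.942.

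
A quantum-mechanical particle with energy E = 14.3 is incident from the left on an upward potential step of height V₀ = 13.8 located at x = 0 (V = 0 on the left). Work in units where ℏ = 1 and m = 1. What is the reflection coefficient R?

On each side the TISE gives plane waves with k = √(2m(E − V))/ℏ: k₁ = √(2·1·14.3) = 5.348, k₂ = √(2·1·0.5) = 1.000.
Matching ψ and ψ′ at x = 0 gives r = (k₁ − k₂)/(k₁ + k₂), so R = r² = 0.4691 and T = 1 − R = 0.5309.

R = 0.469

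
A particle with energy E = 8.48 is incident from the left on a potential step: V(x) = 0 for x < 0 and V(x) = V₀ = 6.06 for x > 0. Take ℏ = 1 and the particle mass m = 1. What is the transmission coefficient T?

The wavenumbers are k₁ = √(2mE)/ℏ = 4.118 on the left and k₂ = √(2m(E − V₀))/ℏ = 2.200 on the right.
Continuity of ψ and ψ′ at the step yields the reflection amplitude r = (k₁ − k₂)/(k₁ + k₂) = 0.3036; thus R = |r|² = 0.09218, T = 0.9078.

T = 0.908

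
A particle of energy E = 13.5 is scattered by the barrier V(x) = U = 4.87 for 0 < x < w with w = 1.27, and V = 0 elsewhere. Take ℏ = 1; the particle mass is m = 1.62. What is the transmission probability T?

T = 0.991

Above the barrier the interior wavenumber is k₂ = √(2m(E − U))/ℏ = 5.288, giving phase k₂w = 6.716.
Matching at both interfaces gives T⁻¹ = 1 + U² sin²(k₂w) / [4E(E − U)] = 1.009, hence T = 0.991.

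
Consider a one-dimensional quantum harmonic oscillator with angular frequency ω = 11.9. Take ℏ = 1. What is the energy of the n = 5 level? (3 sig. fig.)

E = 65.5

Using E_n = (n + ½)ℏω: E_5 = 5.5 × 11.9 = 65.45.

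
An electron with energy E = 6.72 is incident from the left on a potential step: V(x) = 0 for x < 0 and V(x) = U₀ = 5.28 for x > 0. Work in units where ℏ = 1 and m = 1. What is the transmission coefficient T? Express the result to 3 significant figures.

T = 0.865

On each side the TISE gives plane waves with k = √(2m(E − V))/ℏ: k₁ = √(2·1·6.72) = 3.666, k₂ = √(2·1·1.44) = 1.697.
Matching ψ and ψ′ at x = 0 gives r = (k₁ − k₂)/(k₁ + k₂), so R = r² = 0.1348 and T = 1 − R = 0.8652.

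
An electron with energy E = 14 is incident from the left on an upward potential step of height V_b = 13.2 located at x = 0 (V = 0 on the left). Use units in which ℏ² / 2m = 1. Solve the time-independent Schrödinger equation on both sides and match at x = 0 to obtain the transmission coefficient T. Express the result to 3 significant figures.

On each side the TISE gives plane waves with k = √(2m(E − V))/ℏ: k₁ = √(2·½·14) = 3.742, k₂ = √(2·½·0.8) = 0.8944.
Continuity of ψ and ψ′ at the step yields the reflection amplitude r = (k₁ − k₂)/(k₁ + k₂) = 0.6141; thus R = |r|² = 0.3772, T = 0.6228.

T = 0.623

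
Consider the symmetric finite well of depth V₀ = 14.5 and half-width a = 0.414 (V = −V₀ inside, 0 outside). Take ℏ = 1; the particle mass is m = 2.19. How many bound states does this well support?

Define the well-strength parameter z₀ = (a/ℏ)√(2mV₀) = 0.414 × √(2·2.19·14.5) = 3.299.
The even/odd transcendental equations gain one root per π/2 in z₀, giving N = 1 + ⌊2z₀/π⌋ = 1 + ⌊2.100⌋ = 3.

N = 3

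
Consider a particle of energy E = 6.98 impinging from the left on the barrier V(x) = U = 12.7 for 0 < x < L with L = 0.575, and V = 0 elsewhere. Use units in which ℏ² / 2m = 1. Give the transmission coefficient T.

T = 0.224

Since E < U the interior solution is evanescent with decay constant κ = √(2m(U − E))/ℏ = 2.392.
κL = 1.375, sinh(κL) = 1.852.
The exact tunnelling result is T⁻¹ = 1 + U² sinh²(κL) / [4E(U − E)] = 4.462, so T = 0.224.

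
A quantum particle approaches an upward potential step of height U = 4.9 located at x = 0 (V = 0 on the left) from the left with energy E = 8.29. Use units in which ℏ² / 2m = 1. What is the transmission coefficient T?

T = 0.952

On each side the TISE gives plane waves with k = √(2m(E − V))/ℏ: k₁ = √(2·½·8.29) = 2.879, k₂ = √(2·½·3.39) = 1.841.
Matching ψ and ψ′ at x = 0 gives r = (k₁ − k₂)/(k₁ + k₂), so R = r² = 0.04836 and T = 1 − R = 0.9516.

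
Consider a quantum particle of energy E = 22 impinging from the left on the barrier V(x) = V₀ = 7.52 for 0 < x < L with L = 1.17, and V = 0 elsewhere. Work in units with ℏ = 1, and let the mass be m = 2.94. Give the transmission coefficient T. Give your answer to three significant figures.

E > V₀: inside the barrier k₂ = √(2m(E − V₀))/ℏ = 9.227, k₂L = 10.80.
Matching at both interfaces gives T⁻¹ = 1 + V₀² sin²(k₂L) / [4E(E − V₀)] = 1.043, hence T = 0.959.

T = 0.959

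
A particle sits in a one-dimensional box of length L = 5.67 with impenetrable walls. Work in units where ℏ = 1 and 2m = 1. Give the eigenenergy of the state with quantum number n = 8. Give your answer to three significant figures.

The infinite-well eigenfunctions ψ_n = √(2/L) sin(nπx/L) vanish at both walls, giving E_n = n²π²ℏ²/(2mL²).
E_8 = 8² × π² / (2 × 0.5 × 5.67²) = 19.65.

E = 19.6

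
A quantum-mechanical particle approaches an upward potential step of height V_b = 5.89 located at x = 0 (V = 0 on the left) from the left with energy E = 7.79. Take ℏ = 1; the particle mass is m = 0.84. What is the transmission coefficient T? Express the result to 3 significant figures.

The wavenumbers are k₁ = √(2mE)/ℏ = 3.618 on the left and k₂ = √(2m(E − V_b))/ℏ = 1.787 on the right.
Matching ψ and ψ′ at x = 0 gives r = (k₁ − k₂)/(k₁ + k₂), so R = r² = 0.1148 and T = 1 − R = 0.8852.

T = 0.885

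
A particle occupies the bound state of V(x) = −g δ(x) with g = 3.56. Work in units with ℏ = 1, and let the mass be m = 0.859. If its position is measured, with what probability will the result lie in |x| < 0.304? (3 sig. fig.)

The normalised bound state is ψ = √κ e^{−κ|x|} with κ = mg/ℏ² = 3.058.
P(|x| < d) = ∫_{−d}^{d} κ e^{−2κ|x|} dx = 1 − e^{−2κd} = 1 − e^{−1.859} = 0.8442.

P = 0.844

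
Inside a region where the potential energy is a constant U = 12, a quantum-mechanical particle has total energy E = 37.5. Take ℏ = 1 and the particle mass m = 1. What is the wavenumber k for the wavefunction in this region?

With E > U the solution is oscillatory, ψ ∝ e^{±ikx} with k = √(2m(E − U))/ℏ.
k = √(2 × 1 × 25.5) = 7.141.

k = 7.14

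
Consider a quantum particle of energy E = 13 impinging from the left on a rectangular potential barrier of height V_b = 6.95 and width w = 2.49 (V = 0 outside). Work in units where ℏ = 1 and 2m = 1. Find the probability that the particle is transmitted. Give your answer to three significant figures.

Above the barrier the interior wavenumber is k₂ = √(2m(E − V_b))/ℏ = 2.460, giving phase k₂w = 6.125.
T = [1 + V_b² sin²(k₂w) / (4E(E − V_b))]⁻¹ = 1/1.004 = 0.996.

T = 0.996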